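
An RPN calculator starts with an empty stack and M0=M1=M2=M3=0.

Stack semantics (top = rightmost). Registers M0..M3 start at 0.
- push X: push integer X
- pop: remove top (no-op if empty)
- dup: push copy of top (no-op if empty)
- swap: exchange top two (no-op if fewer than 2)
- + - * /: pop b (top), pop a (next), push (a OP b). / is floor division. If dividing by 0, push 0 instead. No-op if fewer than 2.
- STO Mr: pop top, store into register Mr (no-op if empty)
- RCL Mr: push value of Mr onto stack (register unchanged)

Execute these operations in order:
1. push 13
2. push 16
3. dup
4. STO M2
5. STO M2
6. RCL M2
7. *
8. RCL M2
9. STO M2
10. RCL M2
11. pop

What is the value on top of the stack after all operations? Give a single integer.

Answer: 208

Derivation:
After op 1 (push 13): stack=[13] mem=[0,0,0,0]
After op 2 (push 16): stack=[13,16] mem=[0,0,0,0]
After op 3 (dup): stack=[13,16,16] mem=[0,0,0,0]
After op 4 (STO M2): stack=[13,16] mem=[0,0,16,0]
After op 5 (STO M2): stack=[13] mem=[0,0,16,0]
After op 6 (RCL M2): stack=[13,16] mem=[0,0,16,0]
After op 7 (*): stack=[208] mem=[0,0,16,0]
After op 8 (RCL M2): stack=[208,16] mem=[0,0,16,0]
After op 9 (STO M2): stack=[208] mem=[0,0,16,0]
After op 10 (RCL M2): stack=[208,16] mem=[0,0,16,0]
After op 11 (pop): stack=[208] mem=[0,0,16,0]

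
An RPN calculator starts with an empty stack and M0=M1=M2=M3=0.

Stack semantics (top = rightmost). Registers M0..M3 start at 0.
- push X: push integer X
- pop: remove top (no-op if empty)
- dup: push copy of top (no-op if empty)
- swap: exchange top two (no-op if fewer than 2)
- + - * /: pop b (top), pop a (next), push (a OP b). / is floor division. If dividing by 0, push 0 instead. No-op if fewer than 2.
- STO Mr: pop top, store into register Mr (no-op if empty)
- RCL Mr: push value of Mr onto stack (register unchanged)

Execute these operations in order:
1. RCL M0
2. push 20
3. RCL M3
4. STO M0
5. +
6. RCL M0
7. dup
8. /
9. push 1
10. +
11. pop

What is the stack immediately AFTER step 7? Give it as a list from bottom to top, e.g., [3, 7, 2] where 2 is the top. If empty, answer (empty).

After op 1 (RCL M0): stack=[0] mem=[0,0,0,0]
After op 2 (push 20): stack=[0,20] mem=[0,0,0,0]
After op 3 (RCL M3): stack=[0,20,0] mem=[0,0,0,0]
After op 4 (STO M0): stack=[0,20] mem=[0,0,0,0]
After op 5 (+): stack=[20] mem=[0,0,0,0]
After op 6 (RCL M0): stack=[20,0] mem=[0,0,0,0]
After op 7 (dup): stack=[20,0,0] mem=[0,0,0,0]

[20, 0, 0]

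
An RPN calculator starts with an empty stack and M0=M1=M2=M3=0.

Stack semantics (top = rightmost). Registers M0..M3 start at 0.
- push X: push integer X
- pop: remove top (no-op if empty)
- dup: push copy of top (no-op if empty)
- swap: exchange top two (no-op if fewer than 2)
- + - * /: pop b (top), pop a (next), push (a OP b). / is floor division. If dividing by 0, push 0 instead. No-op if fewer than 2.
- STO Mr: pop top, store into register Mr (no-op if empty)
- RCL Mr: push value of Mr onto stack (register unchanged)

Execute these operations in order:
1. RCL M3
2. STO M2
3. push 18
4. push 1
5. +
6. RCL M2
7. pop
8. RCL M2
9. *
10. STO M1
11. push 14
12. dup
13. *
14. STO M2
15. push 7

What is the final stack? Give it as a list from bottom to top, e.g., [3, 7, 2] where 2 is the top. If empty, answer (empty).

After op 1 (RCL M3): stack=[0] mem=[0,0,0,0]
After op 2 (STO M2): stack=[empty] mem=[0,0,0,0]
After op 3 (push 18): stack=[18] mem=[0,0,0,0]
After op 4 (push 1): stack=[18,1] mem=[0,0,0,0]
After op 5 (+): stack=[19] mem=[0,0,0,0]
After op 6 (RCL M2): stack=[19,0] mem=[0,0,0,0]
After op 7 (pop): stack=[19] mem=[0,0,0,0]
After op 8 (RCL M2): stack=[19,0] mem=[0,0,0,0]
After op 9 (*): stack=[0] mem=[0,0,0,0]
After op 10 (STO M1): stack=[empty] mem=[0,0,0,0]
After op 11 (push 14): stack=[14] mem=[0,0,0,0]
After op 12 (dup): stack=[14,14] mem=[0,0,0,0]
After op 13 (*): stack=[196] mem=[0,0,0,0]
After op 14 (STO M2): stack=[empty] mem=[0,0,196,0]
After op 15 (push 7): stack=[7] mem=[0,0,196,0]

Answer: [7]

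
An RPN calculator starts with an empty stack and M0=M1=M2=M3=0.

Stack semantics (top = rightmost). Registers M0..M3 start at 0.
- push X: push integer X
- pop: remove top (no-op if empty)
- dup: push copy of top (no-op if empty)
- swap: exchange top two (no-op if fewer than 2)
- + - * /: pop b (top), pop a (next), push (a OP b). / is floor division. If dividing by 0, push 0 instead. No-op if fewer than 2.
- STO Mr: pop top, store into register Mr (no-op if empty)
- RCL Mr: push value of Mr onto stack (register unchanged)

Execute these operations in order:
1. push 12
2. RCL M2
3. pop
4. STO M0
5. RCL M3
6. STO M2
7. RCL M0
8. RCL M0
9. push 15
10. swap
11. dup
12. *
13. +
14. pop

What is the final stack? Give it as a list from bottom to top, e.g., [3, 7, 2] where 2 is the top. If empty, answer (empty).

Answer: [12]

Derivation:
After op 1 (push 12): stack=[12] mem=[0,0,0,0]
After op 2 (RCL M2): stack=[12,0] mem=[0,0,0,0]
After op 3 (pop): stack=[12] mem=[0,0,0,0]
After op 4 (STO M0): stack=[empty] mem=[12,0,0,0]
After op 5 (RCL M3): stack=[0] mem=[12,0,0,0]
After op 6 (STO M2): stack=[empty] mem=[12,0,0,0]
After op 7 (RCL M0): stack=[12] mem=[12,0,0,0]
After op 8 (RCL M0): stack=[12,12] mem=[12,0,0,0]
After op 9 (push 15): stack=[12,12,15] mem=[12,0,0,0]
After op 10 (swap): stack=[12,15,12] mem=[12,0,0,0]
After op 11 (dup): stack=[12,15,12,12] mem=[12,0,0,0]
After op 12 (*): stack=[12,15,144] mem=[12,0,0,0]
After op 13 (+): stack=[12,159] mem=[12,0,0,0]
After op 14 (pop): stack=[12] mem=[12,0,0,0]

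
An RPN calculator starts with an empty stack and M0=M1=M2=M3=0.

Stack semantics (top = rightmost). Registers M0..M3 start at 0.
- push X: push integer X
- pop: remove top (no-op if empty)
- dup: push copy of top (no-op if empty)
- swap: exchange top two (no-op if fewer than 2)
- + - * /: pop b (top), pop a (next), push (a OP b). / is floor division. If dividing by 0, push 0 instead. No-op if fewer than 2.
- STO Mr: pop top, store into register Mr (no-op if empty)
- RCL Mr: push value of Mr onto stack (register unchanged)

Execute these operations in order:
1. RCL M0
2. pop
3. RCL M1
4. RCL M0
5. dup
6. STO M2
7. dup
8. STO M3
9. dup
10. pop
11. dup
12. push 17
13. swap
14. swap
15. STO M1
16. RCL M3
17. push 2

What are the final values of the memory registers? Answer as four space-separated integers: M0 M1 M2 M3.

Answer: 0 17 0 0

Derivation:
After op 1 (RCL M0): stack=[0] mem=[0,0,0,0]
After op 2 (pop): stack=[empty] mem=[0,0,0,0]
After op 3 (RCL M1): stack=[0] mem=[0,0,0,0]
After op 4 (RCL M0): stack=[0,0] mem=[0,0,0,0]
After op 5 (dup): stack=[0,0,0] mem=[0,0,0,0]
After op 6 (STO M2): stack=[0,0] mem=[0,0,0,0]
After op 7 (dup): stack=[0,0,0] mem=[0,0,0,0]
After op 8 (STO M3): stack=[0,0] mem=[0,0,0,0]
After op 9 (dup): stack=[0,0,0] mem=[0,0,0,0]
After op 10 (pop): stack=[0,0] mem=[0,0,0,0]
After op 11 (dup): stack=[0,0,0] mem=[0,0,0,0]
After op 12 (push 17): stack=[0,0,0,17] mem=[0,0,0,0]
After op 13 (swap): stack=[0,0,17,0] mem=[0,0,0,0]
After op 14 (swap): stack=[0,0,0,17] mem=[0,0,0,0]
After op 15 (STO M1): stack=[0,0,0] mem=[0,17,0,0]
After op 16 (RCL M3): stack=[0,0,0,0] mem=[0,17,0,0]
After op 17 (push 2): stack=[0,0,0,0,2] mem=[0,17,0,0]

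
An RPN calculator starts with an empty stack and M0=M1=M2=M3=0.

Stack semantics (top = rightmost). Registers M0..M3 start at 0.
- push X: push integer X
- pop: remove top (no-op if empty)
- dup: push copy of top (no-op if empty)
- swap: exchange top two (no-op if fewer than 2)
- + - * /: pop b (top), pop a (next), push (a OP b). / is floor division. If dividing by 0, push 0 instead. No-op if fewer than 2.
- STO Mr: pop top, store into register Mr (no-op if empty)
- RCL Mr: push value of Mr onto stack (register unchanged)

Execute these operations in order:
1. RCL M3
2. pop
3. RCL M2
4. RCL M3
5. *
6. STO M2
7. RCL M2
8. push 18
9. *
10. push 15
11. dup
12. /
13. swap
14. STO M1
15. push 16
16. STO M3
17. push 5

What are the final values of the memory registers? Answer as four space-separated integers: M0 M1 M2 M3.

After op 1 (RCL M3): stack=[0] mem=[0,0,0,0]
After op 2 (pop): stack=[empty] mem=[0,0,0,0]
After op 3 (RCL M2): stack=[0] mem=[0,0,0,0]
After op 4 (RCL M3): stack=[0,0] mem=[0,0,0,0]
After op 5 (*): stack=[0] mem=[0,0,0,0]
After op 6 (STO M2): stack=[empty] mem=[0,0,0,0]
After op 7 (RCL M2): stack=[0] mem=[0,0,0,0]
After op 8 (push 18): stack=[0,18] mem=[0,0,0,0]
After op 9 (*): stack=[0] mem=[0,0,0,0]
After op 10 (push 15): stack=[0,15] mem=[0,0,0,0]
After op 11 (dup): stack=[0,15,15] mem=[0,0,0,0]
After op 12 (/): stack=[0,1] mem=[0,0,0,0]
After op 13 (swap): stack=[1,0] mem=[0,0,0,0]
After op 14 (STO M1): stack=[1] mem=[0,0,0,0]
After op 15 (push 16): stack=[1,16] mem=[0,0,0,0]
After op 16 (STO M3): stack=[1] mem=[0,0,0,16]
After op 17 (push 5): stack=[1,5] mem=[0,0,0,16]

Answer: 0 0 0 16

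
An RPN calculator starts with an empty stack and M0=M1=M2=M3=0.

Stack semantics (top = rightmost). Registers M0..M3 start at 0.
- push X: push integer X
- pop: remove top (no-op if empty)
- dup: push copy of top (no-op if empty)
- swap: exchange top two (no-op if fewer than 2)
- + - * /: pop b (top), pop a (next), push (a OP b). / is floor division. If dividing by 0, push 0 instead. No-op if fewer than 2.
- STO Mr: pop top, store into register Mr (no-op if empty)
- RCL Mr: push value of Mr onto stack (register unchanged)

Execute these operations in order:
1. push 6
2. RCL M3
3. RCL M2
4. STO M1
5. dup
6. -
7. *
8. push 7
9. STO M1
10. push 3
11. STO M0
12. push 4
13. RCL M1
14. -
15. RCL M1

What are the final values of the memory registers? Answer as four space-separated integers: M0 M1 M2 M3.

Answer: 3 7 0 0

Derivation:
After op 1 (push 6): stack=[6] mem=[0,0,0,0]
After op 2 (RCL M3): stack=[6,0] mem=[0,0,0,0]
After op 3 (RCL M2): stack=[6,0,0] mem=[0,0,0,0]
After op 4 (STO M1): stack=[6,0] mem=[0,0,0,0]
After op 5 (dup): stack=[6,0,0] mem=[0,0,0,0]
After op 6 (-): stack=[6,0] mem=[0,0,0,0]
After op 7 (*): stack=[0] mem=[0,0,0,0]
After op 8 (push 7): stack=[0,7] mem=[0,0,0,0]
After op 9 (STO M1): stack=[0] mem=[0,7,0,0]
After op 10 (push 3): stack=[0,3] mem=[0,7,0,0]
After op 11 (STO M0): stack=[0] mem=[3,7,0,0]
After op 12 (push 4): stack=[0,4] mem=[3,7,0,0]
After op 13 (RCL M1): stack=[0,4,7] mem=[3,7,0,0]
After op 14 (-): stack=[0,-3] mem=[3,7,0,0]
After op 15 (RCL M1): stack=[0,-3,7] mem=[3,7,0,0]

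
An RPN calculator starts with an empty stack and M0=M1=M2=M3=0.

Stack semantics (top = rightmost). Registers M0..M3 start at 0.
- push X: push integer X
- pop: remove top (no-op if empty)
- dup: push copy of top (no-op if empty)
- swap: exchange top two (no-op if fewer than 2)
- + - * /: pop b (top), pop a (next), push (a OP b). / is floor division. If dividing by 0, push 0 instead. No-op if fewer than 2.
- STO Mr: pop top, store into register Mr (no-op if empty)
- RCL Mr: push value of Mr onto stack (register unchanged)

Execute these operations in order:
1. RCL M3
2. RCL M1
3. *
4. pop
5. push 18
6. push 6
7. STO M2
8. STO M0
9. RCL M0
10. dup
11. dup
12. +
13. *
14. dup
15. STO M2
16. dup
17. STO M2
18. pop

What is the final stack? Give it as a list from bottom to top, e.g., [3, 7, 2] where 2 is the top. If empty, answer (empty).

Answer: (empty)

Derivation:
After op 1 (RCL M3): stack=[0] mem=[0,0,0,0]
After op 2 (RCL M1): stack=[0,0] mem=[0,0,0,0]
After op 3 (*): stack=[0] mem=[0,0,0,0]
After op 4 (pop): stack=[empty] mem=[0,0,0,0]
After op 5 (push 18): stack=[18] mem=[0,0,0,0]
After op 6 (push 6): stack=[18,6] mem=[0,0,0,0]
After op 7 (STO M2): stack=[18] mem=[0,0,6,0]
After op 8 (STO M0): stack=[empty] mem=[18,0,6,0]
After op 9 (RCL M0): stack=[18] mem=[18,0,6,0]
After op 10 (dup): stack=[18,18] mem=[18,0,6,0]
After op 11 (dup): stack=[18,18,18] mem=[18,0,6,0]
After op 12 (+): stack=[18,36] mem=[18,0,6,0]
After op 13 (*): stack=[648] mem=[18,0,6,0]
After op 14 (dup): stack=[648,648] mem=[18,0,6,0]
After op 15 (STO M2): stack=[648] mem=[18,0,648,0]
After op 16 (dup): stack=[648,648] mem=[18,0,648,0]
After op 17 (STO M2): stack=[648] mem=[18,0,648,0]
After op 18 (pop): stack=[empty] mem=[18,0,648,0]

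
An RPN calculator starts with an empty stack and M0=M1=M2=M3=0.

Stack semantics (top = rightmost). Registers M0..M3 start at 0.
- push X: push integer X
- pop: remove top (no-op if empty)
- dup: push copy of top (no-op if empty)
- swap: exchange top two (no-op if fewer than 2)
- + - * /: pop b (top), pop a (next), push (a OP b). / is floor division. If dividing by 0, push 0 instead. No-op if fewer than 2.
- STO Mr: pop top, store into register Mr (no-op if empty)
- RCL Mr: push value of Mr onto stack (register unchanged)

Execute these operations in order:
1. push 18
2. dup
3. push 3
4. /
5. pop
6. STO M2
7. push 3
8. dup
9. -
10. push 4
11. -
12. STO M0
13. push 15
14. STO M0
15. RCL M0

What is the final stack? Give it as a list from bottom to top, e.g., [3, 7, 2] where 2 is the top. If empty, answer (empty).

Answer: [15]

Derivation:
After op 1 (push 18): stack=[18] mem=[0,0,0,0]
After op 2 (dup): stack=[18,18] mem=[0,0,0,0]
After op 3 (push 3): stack=[18,18,3] mem=[0,0,0,0]
After op 4 (/): stack=[18,6] mem=[0,0,0,0]
After op 5 (pop): stack=[18] mem=[0,0,0,0]
After op 6 (STO M2): stack=[empty] mem=[0,0,18,0]
After op 7 (push 3): stack=[3] mem=[0,0,18,0]
After op 8 (dup): stack=[3,3] mem=[0,0,18,0]
After op 9 (-): stack=[0] mem=[0,0,18,0]
After op 10 (push 4): stack=[0,4] mem=[0,0,18,0]
After op 11 (-): stack=[-4] mem=[0,0,18,0]
After op 12 (STO M0): stack=[empty] mem=[-4,0,18,0]
After op 13 (push 15): stack=[15] mem=[-4,0,18,0]
After op 14 (STO M0): stack=[empty] mem=[15,0,18,0]
After op 15 (RCL M0): stack=[15] mem=[15,0,18,0]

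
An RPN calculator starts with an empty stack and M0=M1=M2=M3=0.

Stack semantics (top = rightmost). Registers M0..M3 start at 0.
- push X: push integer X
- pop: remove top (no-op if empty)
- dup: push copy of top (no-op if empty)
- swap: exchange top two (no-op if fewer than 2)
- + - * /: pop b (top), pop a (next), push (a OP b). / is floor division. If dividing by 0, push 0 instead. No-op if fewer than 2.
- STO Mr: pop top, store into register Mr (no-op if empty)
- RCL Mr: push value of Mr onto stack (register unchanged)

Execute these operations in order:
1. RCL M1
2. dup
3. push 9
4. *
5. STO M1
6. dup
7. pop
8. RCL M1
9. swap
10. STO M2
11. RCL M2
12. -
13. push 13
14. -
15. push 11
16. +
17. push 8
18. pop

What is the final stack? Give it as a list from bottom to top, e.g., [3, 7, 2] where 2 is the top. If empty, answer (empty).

After op 1 (RCL M1): stack=[0] mem=[0,0,0,0]
After op 2 (dup): stack=[0,0] mem=[0,0,0,0]
After op 3 (push 9): stack=[0,0,9] mem=[0,0,0,0]
After op 4 (*): stack=[0,0] mem=[0,0,0,0]
After op 5 (STO M1): stack=[0] mem=[0,0,0,0]
After op 6 (dup): stack=[0,0] mem=[0,0,0,0]
After op 7 (pop): stack=[0] mem=[0,0,0,0]
After op 8 (RCL M1): stack=[0,0] mem=[0,0,0,0]
After op 9 (swap): stack=[0,0] mem=[0,0,0,0]
After op 10 (STO M2): stack=[0] mem=[0,0,0,0]
After op 11 (RCL M2): stack=[0,0] mem=[0,0,0,0]
After op 12 (-): stack=[0] mem=[0,0,0,0]
After op 13 (push 13): stack=[0,13] mem=[0,0,0,0]
After op 14 (-): stack=[-13] mem=[0,0,0,0]
After op 15 (push 11): stack=[-13,11] mem=[0,0,0,0]
After op 16 (+): stack=[-2] mem=[0,0,0,0]
After op 17 (push 8): stack=[-2,8] mem=[0,0,0,0]
After op 18 (pop): stack=[-2] mem=[0,0,0,0]

Answer: [-2]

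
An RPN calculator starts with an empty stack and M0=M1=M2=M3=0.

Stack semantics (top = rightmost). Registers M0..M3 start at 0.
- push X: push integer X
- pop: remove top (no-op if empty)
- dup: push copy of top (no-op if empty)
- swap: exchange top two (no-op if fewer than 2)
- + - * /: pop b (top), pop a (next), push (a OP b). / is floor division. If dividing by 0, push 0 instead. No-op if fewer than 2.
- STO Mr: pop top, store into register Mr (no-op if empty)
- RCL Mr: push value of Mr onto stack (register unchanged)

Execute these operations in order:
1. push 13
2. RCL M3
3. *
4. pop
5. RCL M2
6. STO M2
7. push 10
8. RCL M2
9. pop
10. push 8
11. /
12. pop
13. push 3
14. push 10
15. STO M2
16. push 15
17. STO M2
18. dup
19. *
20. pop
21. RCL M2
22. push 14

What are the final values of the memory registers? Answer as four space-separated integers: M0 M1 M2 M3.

After op 1 (push 13): stack=[13] mem=[0,0,0,0]
After op 2 (RCL M3): stack=[13,0] mem=[0,0,0,0]
After op 3 (*): stack=[0] mem=[0,0,0,0]
After op 4 (pop): stack=[empty] mem=[0,0,0,0]
After op 5 (RCL M2): stack=[0] mem=[0,0,0,0]
After op 6 (STO M2): stack=[empty] mem=[0,0,0,0]
After op 7 (push 10): stack=[10] mem=[0,0,0,0]
After op 8 (RCL M2): stack=[10,0] mem=[0,0,0,0]
After op 9 (pop): stack=[10] mem=[0,0,0,0]
After op 10 (push 8): stack=[10,8] mem=[0,0,0,0]
After op 11 (/): stack=[1] mem=[0,0,0,0]
After op 12 (pop): stack=[empty] mem=[0,0,0,0]
After op 13 (push 3): stack=[3] mem=[0,0,0,0]
After op 14 (push 10): stack=[3,10] mem=[0,0,0,0]
After op 15 (STO M2): stack=[3] mem=[0,0,10,0]
After op 16 (push 15): stack=[3,15] mem=[0,0,10,0]
After op 17 (STO M2): stack=[3] mem=[0,0,15,0]
After op 18 (dup): stack=[3,3] mem=[0,0,15,0]
After op 19 (*): stack=[9] mem=[0,0,15,0]
After op 20 (pop): stack=[empty] mem=[0,0,15,0]
After op 21 (RCL M2): stack=[15] mem=[0,0,15,0]
After op 22 (push 14): stack=[15,14] mem=[0,0,15,0]

Answer: 0 0 15 0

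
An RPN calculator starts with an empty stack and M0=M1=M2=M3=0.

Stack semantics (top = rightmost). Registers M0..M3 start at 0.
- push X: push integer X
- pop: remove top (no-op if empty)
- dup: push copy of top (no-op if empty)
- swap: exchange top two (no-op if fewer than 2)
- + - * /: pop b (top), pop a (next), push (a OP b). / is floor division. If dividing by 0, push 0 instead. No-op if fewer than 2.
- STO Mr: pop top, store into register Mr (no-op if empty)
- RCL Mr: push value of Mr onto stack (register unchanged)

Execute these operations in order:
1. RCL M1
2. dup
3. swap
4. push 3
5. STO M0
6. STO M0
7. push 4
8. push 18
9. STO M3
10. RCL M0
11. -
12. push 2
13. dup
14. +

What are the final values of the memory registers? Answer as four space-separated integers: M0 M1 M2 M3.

After op 1 (RCL M1): stack=[0] mem=[0,0,0,0]
After op 2 (dup): stack=[0,0] mem=[0,0,0,0]
After op 3 (swap): stack=[0,0] mem=[0,0,0,0]
After op 4 (push 3): stack=[0,0,3] mem=[0,0,0,0]
After op 5 (STO M0): stack=[0,0] mem=[3,0,0,0]
After op 6 (STO M0): stack=[0] mem=[0,0,0,0]
After op 7 (push 4): stack=[0,4] mem=[0,0,0,0]
After op 8 (push 18): stack=[0,4,18] mem=[0,0,0,0]
After op 9 (STO M3): stack=[0,4] mem=[0,0,0,18]
After op 10 (RCL M0): stack=[0,4,0] mem=[0,0,0,18]
After op 11 (-): stack=[0,4] mem=[0,0,0,18]
After op 12 (push 2): stack=[0,4,2] mem=[0,0,0,18]
After op 13 (dup): stack=[0,4,2,2] mem=[0,0,0,18]
After op 14 (+): stack=[0,4,4] mem=[0,0,0,18]

Answer: 0 0 0 18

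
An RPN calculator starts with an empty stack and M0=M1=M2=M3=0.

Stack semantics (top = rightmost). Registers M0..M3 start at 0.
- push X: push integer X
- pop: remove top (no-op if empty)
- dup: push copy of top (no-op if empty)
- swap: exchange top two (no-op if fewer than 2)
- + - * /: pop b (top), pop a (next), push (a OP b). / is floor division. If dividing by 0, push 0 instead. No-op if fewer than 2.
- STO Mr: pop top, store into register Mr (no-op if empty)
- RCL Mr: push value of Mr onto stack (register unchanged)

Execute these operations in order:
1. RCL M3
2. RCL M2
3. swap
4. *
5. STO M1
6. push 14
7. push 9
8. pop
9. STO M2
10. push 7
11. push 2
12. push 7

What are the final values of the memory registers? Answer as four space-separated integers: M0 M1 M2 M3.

Answer: 0 0 14 0

Derivation:
After op 1 (RCL M3): stack=[0] mem=[0,0,0,0]
After op 2 (RCL M2): stack=[0,0] mem=[0,0,0,0]
After op 3 (swap): stack=[0,0] mem=[0,0,0,0]
After op 4 (*): stack=[0] mem=[0,0,0,0]
After op 5 (STO M1): stack=[empty] mem=[0,0,0,0]
After op 6 (push 14): stack=[14] mem=[0,0,0,0]
After op 7 (push 9): stack=[14,9] mem=[0,0,0,0]
After op 8 (pop): stack=[14] mem=[0,0,0,0]
After op 9 (STO M2): stack=[empty] mem=[0,0,14,0]
After op 10 (push 7): stack=[7] mem=[0,0,14,0]
After op 11 (push 2): stack=[7,2] mem=[0,0,14,0]
After op 12 (push 7): stack=[7,2,7] mem=[0,0,14,0]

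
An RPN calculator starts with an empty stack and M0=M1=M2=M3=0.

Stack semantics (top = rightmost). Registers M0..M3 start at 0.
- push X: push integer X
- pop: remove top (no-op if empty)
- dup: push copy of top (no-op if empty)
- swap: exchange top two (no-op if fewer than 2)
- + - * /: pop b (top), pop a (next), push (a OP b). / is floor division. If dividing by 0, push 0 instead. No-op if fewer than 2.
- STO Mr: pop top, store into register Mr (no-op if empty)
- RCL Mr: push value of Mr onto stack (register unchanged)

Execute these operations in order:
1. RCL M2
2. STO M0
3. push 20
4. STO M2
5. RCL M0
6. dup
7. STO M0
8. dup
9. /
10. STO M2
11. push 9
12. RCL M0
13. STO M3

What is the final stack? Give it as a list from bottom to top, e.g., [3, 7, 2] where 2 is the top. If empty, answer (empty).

After op 1 (RCL M2): stack=[0] mem=[0,0,0,0]
After op 2 (STO M0): stack=[empty] mem=[0,0,0,0]
After op 3 (push 20): stack=[20] mem=[0,0,0,0]
After op 4 (STO M2): stack=[empty] mem=[0,0,20,0]
After op 5 (RCL M0): stack=[0] mem=[0,0,20,0]
After op 6 (dup): stack=[0,0] mem=[0,0,20,0]
After op 7 (STO M0): stack=[0] mem=[0,0,20,0]
After op 8 (dup): stack=[0,0] mem=[0,0,20,0]
After op 9 (/): stack=[0] mem=[0,0,20,0]
After op 10 (STO M2): stack=[empty] mem=[0,0,0,0]
After op 11 (push 9): stack=[9] mem=[0,0,0,0]
After op 12 (RCL M0): stack=[9,0] mem=[0,0,0,0]
After op 13 (STO M3): stack=[9] mem=[0,0,0,0]

Answer: [9]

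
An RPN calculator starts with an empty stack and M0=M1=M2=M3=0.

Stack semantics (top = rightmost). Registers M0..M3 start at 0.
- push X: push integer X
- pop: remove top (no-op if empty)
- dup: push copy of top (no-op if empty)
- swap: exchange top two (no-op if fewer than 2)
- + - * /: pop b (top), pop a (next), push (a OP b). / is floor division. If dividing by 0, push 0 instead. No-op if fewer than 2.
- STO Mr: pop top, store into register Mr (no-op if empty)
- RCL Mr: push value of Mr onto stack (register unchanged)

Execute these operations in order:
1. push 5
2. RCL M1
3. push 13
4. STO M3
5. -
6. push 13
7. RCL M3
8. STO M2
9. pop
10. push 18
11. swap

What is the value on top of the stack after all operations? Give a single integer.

After op 1 (push 5): stack=[5] mem=[0,0,0,0]
After op 2 (RCL M1): stack=[5,0] mem=[0,0,0,0]
After op 3 (push 13): stack=[5,0,13] mem=[0,0,0,0]
After op 4 (STO M3): stack=[5,0] mem=[0,0,0,13]
After op 5 (-): stack=[5] mem=[0,0,0,13]
After op 6 (push 13): stack=[5,13] mem=[0,0,0,13]
After op 7 (RCL M3): stack=[5,13,13] mem=[0,0,0,13]
After op 8 (STO M2): stack=[5,13] mem=[0,0,13,13]
After op 9 (pop): stack=[5] mem=[0,0,13,13]
After op 10 (push 18): stack=[5,18] mem=[0,0,13,13]
After op 11 (swap): stack=[18,5] mem=[0,0,13,13]

Answer: 5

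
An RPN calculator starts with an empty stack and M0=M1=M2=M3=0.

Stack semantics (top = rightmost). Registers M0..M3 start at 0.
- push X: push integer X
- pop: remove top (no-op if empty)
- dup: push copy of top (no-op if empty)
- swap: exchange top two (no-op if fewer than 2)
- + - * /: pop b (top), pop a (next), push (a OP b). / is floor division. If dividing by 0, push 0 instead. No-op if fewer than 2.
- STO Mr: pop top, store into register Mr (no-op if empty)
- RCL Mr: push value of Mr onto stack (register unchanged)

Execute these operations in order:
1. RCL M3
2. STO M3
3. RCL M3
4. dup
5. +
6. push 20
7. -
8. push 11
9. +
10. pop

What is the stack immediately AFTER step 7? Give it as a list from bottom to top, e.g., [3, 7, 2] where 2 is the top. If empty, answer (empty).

After op 1 (RCL M3): stack=[0] mem=[0,0,0,0]
After op 2 (STO M3): stack=[empty] mem=[0,0,0,0]
After op 3 (RCL M3): stack=[0] mem=[0,0,0,0]
After op 4 (dup): stack=[0,0] mem=[0,0,0,0]
After op 5 (+): stack=[0] mem=[0,0,0,0]
After op 6 (push 20): stack=[0,20] mem=[0,0,0,0]
After op 7 (-): stack=[-20] mem=[0,0,0,0]

[-20]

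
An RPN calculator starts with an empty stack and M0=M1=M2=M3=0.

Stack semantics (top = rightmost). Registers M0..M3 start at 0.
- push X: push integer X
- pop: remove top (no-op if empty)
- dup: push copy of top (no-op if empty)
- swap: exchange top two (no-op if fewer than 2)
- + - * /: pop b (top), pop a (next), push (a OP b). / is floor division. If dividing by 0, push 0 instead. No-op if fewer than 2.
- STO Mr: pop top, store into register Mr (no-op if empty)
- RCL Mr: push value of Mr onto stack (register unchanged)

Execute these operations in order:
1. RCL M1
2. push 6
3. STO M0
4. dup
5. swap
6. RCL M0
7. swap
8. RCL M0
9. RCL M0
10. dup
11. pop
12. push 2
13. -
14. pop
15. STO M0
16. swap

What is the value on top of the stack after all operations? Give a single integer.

Answer: 6

Derivation:
After op 1 (RCL M1): stack=[0] mem=[0,0,0,0]
After op 2 (push 6): stack=[0,6] mem=[0,0,0,0]
After op 3 (STO M0): stack=[0] mem=[6,0,0,0]
After op 4 (dup): stack=[0,0] mem=[6,0,0,0]
After op 5 (swap): stack=[0,0] mem=[6,0,0,0]
After op 6 (RCL M0): stack=[0,0,6] mem=[6,0,0,0]
After op 7 (swap): stack=[0,6,0] mem=[6,0,0,0]
After op 8 (RCL M0): stack=[0,6,0,6] mem=[6,0,0,0]
After op 9 (RCL M0): stack=[0,6,0,6,6] mem=[6,0,0,0]
After op 10 (dup): stack=[0,6,0,6,6,6] mem=[6,0,0,0]
After op 11 (pop): stack=[0,6,0,6,6] mem=[6,0,0,0]
After op 12 (push 2): stack=[0,6,0,6,6,2] mem=[6,0,0,0]
After op 13 (-): stack=[0,6,0,6,4] mem=[6,0,0,0]
After op 14 (pop): stack=[0,6,0,6] mem=[6,0,0,0]
After op 15 (STO M0): stack=[0,6,0] mem=[6,0,0,0]
After op 16 (swap): stack=[0,0,6] mem=[6,0,0,0]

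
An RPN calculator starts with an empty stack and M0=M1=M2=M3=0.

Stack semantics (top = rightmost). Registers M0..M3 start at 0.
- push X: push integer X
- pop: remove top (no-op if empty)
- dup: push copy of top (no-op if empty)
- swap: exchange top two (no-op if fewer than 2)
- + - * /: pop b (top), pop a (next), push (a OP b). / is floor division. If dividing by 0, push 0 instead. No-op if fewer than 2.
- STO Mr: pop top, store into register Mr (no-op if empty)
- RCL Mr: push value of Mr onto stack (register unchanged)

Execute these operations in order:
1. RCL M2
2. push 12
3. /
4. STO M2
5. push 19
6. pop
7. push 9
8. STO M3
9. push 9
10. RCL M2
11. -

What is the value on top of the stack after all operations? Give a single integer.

After op 1 (RCL M2): stack=[0] mem=[0,0,0,0]
After op 2 (push 12): stack=[0,12] mem=[0,0,0,0]
After op 3 (/): stack=[0] mem=[0,0,0,0]
After op 4 (STO M2): stack=[empty] mem=[0,0,0,0]
After op 5 (push 19): stack=[19] mem=[0,0,0,0]
After op 6 (pop): stack=[empty] mem=[0,0,0,0]
After op 7 (push 9): stack=[9] mem=[0,0,0,0]
After op 8 (STO M3): stack=[empty] mem=[0,0,0,9]
After op 9 (push 9): stack=[9] mem=[0,0,0,9]
After op 10 (RCL M2): stack=[9,0] mem=[0,0,0,9]
After op 11 (-): stack=[9] mem=[0,0,0,9]

Answer: 9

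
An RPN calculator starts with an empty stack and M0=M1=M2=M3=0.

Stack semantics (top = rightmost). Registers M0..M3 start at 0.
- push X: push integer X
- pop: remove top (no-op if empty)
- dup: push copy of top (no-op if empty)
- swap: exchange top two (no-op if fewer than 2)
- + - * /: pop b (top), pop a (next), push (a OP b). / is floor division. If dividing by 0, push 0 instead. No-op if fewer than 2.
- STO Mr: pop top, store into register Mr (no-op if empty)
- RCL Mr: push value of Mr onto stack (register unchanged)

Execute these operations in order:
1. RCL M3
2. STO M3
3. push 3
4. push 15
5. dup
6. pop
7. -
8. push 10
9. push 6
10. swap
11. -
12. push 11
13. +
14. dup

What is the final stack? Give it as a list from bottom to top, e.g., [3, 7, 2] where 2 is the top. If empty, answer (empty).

After op 1 (RCL M3): stack=[0] mem=[0,0,0,0]
After op 2 (STO M3): stack=[empty] mem=[0,0,0,0]
After op 3 (push 3): stack=[3] mem=[0,0,0,0]
After op 4 (push 15): stack=[3,15] mem=[0,0,0,0]
After op 5 (dup): stack=[3,15,15] mem=[0,0,0,0]
After op 6 (pop): stack=[3,15] mem=[0,0,0,0]
After op 7 (-): stack=[-12] mem=[0,0,0,0]
After op 8 (push 10): stack=[-12,10] mem=[0,0,0,0]
After op 9 (push 6): stack=[-12,10,6] mem=[0,0,0,0]
After op 10 (swap): stack=[-12,6,10] mem=[0,0,0,0]
After op 11 (-): stack=[-12,-4] mem=[0,0,0,0]
After op 12 (push 11): stack=[-12,-4,11] mem=[0,0,0,0]
After op 13 (+): stack=[-12,7] mem=[0,0,0,0]
After op 14 (dup): stack=[-12,7,7] mem=[0,0,0,0]

Answer: [-12, 7, 7]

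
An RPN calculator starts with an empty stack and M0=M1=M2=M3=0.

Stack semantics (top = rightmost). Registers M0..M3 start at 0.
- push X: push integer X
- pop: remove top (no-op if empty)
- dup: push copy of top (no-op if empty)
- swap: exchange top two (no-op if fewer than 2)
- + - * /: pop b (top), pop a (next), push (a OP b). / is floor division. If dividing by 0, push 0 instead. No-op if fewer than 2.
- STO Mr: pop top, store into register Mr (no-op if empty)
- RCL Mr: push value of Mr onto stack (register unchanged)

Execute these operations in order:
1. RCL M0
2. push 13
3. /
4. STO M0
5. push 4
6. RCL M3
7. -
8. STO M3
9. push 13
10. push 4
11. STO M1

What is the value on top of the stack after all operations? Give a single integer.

Answer: 13

Derivation:
After op 1 (RCL M0): stack=[0] mem=[0,0,0,0]
After op 2 (push 13): stack=[0,13] mem=[0,0,0,0]
After op 3 (/): stack=[0] mem=[0,0,0,0]
After op 4 (STO M0): stack=[empty] mem=[0,0,0,0]
After op 5 (push 4): stack=[4] mem=[0,0,0,0]
After op 6 (RCL M3): stack=[4,0] mem=[0,0,0,0]
After op 7 (-): stack=[4] mem=[0,0,0,0]
After op 8 (STO M3): stack=[empty] mem=[0,0,0,4]
After op 9 (push 13): stack=[13] mem=[0,0,0,4]
After op 10 (push 4): stack=[13,4] mem=[0,0,0,4]
After op 11 (STO M1): stack=[13] mem=[0,4,0,4]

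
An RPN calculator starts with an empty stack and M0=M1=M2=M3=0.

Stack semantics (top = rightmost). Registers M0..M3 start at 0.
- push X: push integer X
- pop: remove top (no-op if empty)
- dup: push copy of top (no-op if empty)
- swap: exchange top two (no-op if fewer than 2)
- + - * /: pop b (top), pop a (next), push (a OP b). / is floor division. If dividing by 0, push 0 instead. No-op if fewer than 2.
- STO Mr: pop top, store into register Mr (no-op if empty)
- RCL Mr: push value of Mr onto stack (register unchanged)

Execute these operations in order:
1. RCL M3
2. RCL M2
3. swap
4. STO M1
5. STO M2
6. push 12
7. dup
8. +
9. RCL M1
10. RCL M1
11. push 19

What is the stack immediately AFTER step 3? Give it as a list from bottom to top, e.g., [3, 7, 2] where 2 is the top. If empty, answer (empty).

After op 1 (RCL M3): stack=[0] mem=[0,0,0,0]
After op 2 (RCL M2): stack=[0,0] mem=[0,0,0,0]
After op 3 (swap): stack=[0,0] mem=[0,0,0,0]

[0, 0]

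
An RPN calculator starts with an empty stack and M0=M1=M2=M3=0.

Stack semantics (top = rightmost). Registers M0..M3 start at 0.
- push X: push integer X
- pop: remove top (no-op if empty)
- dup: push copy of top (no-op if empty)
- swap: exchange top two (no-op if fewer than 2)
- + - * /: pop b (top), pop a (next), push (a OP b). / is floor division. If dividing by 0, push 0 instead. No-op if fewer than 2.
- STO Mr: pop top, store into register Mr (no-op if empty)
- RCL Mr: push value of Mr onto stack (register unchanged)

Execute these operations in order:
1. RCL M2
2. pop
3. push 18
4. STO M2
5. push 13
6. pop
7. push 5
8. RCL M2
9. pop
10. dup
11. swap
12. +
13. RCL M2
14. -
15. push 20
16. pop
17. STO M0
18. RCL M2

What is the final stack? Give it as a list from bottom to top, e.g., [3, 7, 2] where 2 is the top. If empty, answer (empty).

After op 1 (RCL M2): stack=[0] mem=[0,0,0,0]
After op 2 (pop): stack=[empty] mem=[0,0,0,0]
After op 3 (push 18): stack=[18] mem=[0,0,0,0]
After op 4 (STO M2): stack=[empty] mem=[0,0,18,0]
After op 5 (push 13): stack=[13] mem=[0,0,18,0]
After op 6 (pop): stack=[empty] mem=[0,0,18,0]
After op 7 (push 5): stack=[5] mem=[0,0,18,0]
After op 8 (RCL M2): stack=[5,18] mem=[0,0,18,0]
After op 9 (pop): stack=[5] mem=[0,0,18,0]
After op 10 (dup): stack=[5,5] mem=[0,0,18,0]
After op 11 (swap): stack=[5,5] mem=[0,0,18,0]
After op 12 (+): stack=[10] mem=[0,0,18,0]
After op 13 (RCL M2): stack=[10,18] mem=[0,0,18,0]
After op 14 (-): stack=[-8] mem=[0,0,18,0]
After op 15 (push 20): stack=[-8,20] mem=[0,0,18,0]
After op 16 (pop): stack=[-8] mem=[0,0,18,0]
After op 17 (STO M0): stack=[empty] mem=[-8,0,18,0]
After op 18 (RCL M2): stack=[18] mem=[-8,0,18,0]

Answer: [18]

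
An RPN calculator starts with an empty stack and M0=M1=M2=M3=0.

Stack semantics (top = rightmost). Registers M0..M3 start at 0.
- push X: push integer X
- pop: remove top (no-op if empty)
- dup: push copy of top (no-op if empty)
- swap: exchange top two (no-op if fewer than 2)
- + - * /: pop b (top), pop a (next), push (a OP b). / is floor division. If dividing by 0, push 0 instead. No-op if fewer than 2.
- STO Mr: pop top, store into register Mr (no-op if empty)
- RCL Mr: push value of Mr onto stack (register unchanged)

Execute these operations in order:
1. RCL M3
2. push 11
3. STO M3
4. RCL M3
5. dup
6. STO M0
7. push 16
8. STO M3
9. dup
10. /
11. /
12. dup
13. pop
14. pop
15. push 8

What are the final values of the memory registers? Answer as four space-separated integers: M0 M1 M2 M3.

Answer: 11 0 0 16

Derivation:
After op 1 (RCL M3): stack=[0] mem=[0,0,0,0]
After op 2 (push 11): stack=[0,11] mem=[0,0,0,0]
After op 3 (STO M3): stack=[0] mem=[0,0,0,11]
After op 4 (RCL M3): stack=[0,11] mem=[0,0,0,11]
After op 5 (dup): stack=[0,11,11] mem=[0,0,0,11]
After op 6 (STO M0): stack=[0,11] mem=[11,0,0,11]
After op 7 (push 16): stack=[0,11,16] mem=[11,0,0,11]
After op 8 (STO M3): stack=[0,11] mem=[11,0,0,16]
After op 9 (dup): stack=[0,11,11] mem=[11,0,0,16]
After op 10 (/): stack=[0,1] mem=[11,0,0,16]
After op 11 (/): stack=[0] mem=[11,0,0,16]
After op 12 (dup): stack=[0,0] mem=[11,0,0,16]
After op 13 (pop): stack=[0] mem=[11,0,0,16]
After op 14 (pop): stack=[empty] mem=[11,0,0,16]
After op 15 (push 8): stack=[8] mem=[11,0,0,16]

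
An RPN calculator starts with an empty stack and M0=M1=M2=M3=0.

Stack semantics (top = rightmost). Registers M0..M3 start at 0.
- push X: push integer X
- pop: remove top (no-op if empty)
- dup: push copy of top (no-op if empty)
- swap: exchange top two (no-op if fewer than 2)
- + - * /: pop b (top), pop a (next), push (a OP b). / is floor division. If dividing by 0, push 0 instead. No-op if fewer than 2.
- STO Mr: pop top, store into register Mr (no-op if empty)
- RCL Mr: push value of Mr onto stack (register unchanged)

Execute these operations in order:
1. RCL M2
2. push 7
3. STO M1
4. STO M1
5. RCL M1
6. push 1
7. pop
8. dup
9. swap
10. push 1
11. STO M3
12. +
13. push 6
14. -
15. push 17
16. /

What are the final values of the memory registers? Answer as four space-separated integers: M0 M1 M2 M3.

After op 1 (RCL M2): stack=[0] mem=[0,0,0,0]
After op 2 (push 7): stack=[0,7] mem=[0,0,0,0]
After op 3 (STO M1): stack=[0] mem=[0,7,0,0]
After op 4 (STO M1): stack=[empty] mem=[0,0,0,0]
After op 5 (RCL M1): stack=[0] mem=[0,0,0,0]
After op 6 (push 1): stack=[0,1] mem=[0,0,0,0]
After op 7 (pop): stack=[0] mem=[0,0,0,0]
After op 8 (dup): stack=[0,0] mem=[0,0,0,0]
After op 9 (swap): stack=[0,0] mem=[0,0,0,0]
After op 10 (push 1): stack=[0,0,1] mem=[0,0,0,0]
After op 11 (STO M3): stack=[0,0] mem=[0,0,0,1]
After op 12 (+): stack=[0] mem=[0,0,0,1]
After op 13 (push 6): stack=[0,6] mem=[0,0,0,1]
After op 14 (-): stack=[-6] mem=[0,0,0,1]
After op 15 (push 17): stack=[-6,17] mem=[0,0,0,1]
After op 16 (/): stack=[-1] mem=[0,0,0,1]

Answer: 0 0 0 1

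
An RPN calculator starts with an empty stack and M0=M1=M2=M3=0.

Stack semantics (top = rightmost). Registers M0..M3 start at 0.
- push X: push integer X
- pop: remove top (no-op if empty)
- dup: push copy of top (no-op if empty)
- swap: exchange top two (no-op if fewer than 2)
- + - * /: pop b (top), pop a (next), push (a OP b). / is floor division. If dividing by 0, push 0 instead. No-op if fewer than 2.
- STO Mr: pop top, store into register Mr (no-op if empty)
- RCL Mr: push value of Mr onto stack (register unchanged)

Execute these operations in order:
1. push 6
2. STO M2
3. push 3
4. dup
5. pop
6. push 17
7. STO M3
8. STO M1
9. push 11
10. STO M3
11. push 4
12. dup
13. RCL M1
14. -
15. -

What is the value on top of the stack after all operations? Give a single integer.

After op 1 (push 6): stack=[6] mem=[0,0,0,0]
After op 2 (STO M2): stack=[empty] mem=[0,0,6,0]
After op 3 (push 3): stack=[3] mem=[0,0,6,0]
After op 4 (dup): stack=[3,3] mem=[0,0,6,0]
After op 5 (pop): stack=[3] mem=[0,0,6,0]
After op 6 (push 17): stack=[3,17] mem=[0,0,6,0]
After op 7 (STO M3): stack=[3] mem=[0,0,6,17]
After op 8 (STO M1): stack=[empty] mem=[0,3,6,17]
After op 9 (push 11): stack=[11] mem=[0,3,6,17]
After op 10 (STO M3): stack=[empty] mem=[0,3,6,11]
After op 11 (push 4): stack=[4] mem=[0,3,6,11]
After op 12 (dup): stack=[4,4] mem=[0,3,6,11]
After op 13 (RCL M1): stack=[4,4,3] mem=[0,3,6,11]
After op 14 (-): stack=[4,1] mem=[0,3,6,11]
After op 15 (-): stack=[3] mem=[0,3,6,11]

Answer: 3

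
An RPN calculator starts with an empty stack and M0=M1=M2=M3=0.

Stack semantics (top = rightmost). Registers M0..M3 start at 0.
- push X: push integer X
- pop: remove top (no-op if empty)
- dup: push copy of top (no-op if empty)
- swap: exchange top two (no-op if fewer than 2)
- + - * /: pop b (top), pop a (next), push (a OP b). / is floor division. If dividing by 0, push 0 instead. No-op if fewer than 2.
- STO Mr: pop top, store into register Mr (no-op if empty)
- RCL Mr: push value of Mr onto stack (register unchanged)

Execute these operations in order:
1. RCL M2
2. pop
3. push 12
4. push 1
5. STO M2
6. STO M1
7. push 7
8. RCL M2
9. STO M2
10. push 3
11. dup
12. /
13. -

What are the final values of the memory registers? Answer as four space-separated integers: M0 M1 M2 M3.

After op 1 (RCL M2): stack=[0] mem=[0,0,0,0]
After op 2 (pop): stack=[empty] mem=[0,0,0,0]
After op 3 (push 12): stack=[12] mem=[0,0,0,0]
After op 4 (push 1): stack=[12,1] mem=[0,0,0,0]
After op 5 (STO M2): stack=[12] mem=[0,0,1,0]
After op 6 (STO M1): stack=[empty] mem=[0,12,1,0]
After op 7 (push 7): stack=[7] mem=[0,12,1,0]
After op 8 (RCL M2): stack=[7,1] mem=[0,12,1,0]
After op 9 (STO M2): stack=[7] mem=[0,12,1,0]
After op 10 (push 3): stack=[7,3] mem=[0,12,1,0]
After op 11 (dup): stack=[7,3,3] mem=[0,12,1,0]
After op 12 (/): stack=[7,1] mem=[0,12,1,0]
After op 13 (-): stack=[6] mem=[0,12,1,0]

Answer: 0 12 1 0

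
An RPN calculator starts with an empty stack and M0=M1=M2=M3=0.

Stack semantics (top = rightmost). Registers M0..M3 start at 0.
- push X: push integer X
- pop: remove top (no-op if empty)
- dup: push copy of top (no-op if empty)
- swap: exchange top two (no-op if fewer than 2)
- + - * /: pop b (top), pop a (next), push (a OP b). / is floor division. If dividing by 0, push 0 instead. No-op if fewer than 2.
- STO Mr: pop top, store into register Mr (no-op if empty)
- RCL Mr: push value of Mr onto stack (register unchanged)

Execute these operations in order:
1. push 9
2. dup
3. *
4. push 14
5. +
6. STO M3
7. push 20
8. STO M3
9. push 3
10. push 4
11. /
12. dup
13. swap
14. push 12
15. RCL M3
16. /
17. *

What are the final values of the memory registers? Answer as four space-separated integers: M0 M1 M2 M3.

After op 1 (push 9): stack=[9] mem=[0,0,0,0]
After op 2 (dup): stack=[9,9] mem=[0,0,0,0]
After op 3 (*): stack=[81] mem=[0,0,0,0]
After op 4 (push 14): stack=[81,14] mem=[0,0,0,0]
After op 5 (+): stack=[95] mem=[0,0,0,0]
After op 6 (STO M3): stack=[empty] mem=[0,0,0,95]
After op 7 (push 20): stack=[20] mem=[0,0,0,95]
After op 8 (STO M3): stack=[empty] mem=[0,0,0,20]
After op 9 (push 3): stack=[3] mem=[0,0,0,20]
After op 10 (push 4): stack=[3,4] mem=[0,0,0,20]
After op 11 (/): stack=[0] mem=[0,0,0,20]
After op 12 (dup): stack=[0,0] mem=[0,0,0,20]
After op 13 (swap): stack=[0,0] mem=[0,0,0,20]
After op 14 (push 12): stack=[0,0,12] mem=[0,0,0,20]
After op 15 (RCL M3): stack=[0,0,12,20] mem=[0,0,0,20]
After op 16 (/): stack=[0,0,0] mem=[0,0,0,20]
After op 17 (*): stack=[0,0] mem=[0,0,0,20]

Answer: 0 0 0 20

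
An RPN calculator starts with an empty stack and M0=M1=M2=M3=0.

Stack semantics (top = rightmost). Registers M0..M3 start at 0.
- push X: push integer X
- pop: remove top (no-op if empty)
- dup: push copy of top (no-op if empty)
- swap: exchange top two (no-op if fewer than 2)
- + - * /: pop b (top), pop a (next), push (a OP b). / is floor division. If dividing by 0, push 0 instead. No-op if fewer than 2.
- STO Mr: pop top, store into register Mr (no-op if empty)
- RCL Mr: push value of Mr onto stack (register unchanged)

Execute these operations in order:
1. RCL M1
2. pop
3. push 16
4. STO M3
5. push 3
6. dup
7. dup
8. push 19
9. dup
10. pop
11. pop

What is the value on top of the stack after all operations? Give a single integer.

Answer: 3

Derivation:
After op 1 (RCL M1): stack=[0] mem=[0,0,0,0]
After op 2 (pop): stack=[empty] mem=[0,0,0,0]
After op 3 (push 16): stack=[16] mem=[0,0,0,0]
After op 4 (STO M3): stack=[empty] mem=[0,0,0,16]
After op 5 (push 3): stack=[3] mem=[0,0,0,16]
After op 6 (dup): stack=[3,3] mem=[0,0,0,16]
After op 7 (dup): stack=[3,3,3] mem=[0,0,0,16]
After op 8 (push 19): stack=[3,3,3,19] mem=[0,0,0,16]
After op 9 (dup): stack=[3,3,3,19,19] mem=[0,0,0,16]
After op 10 (pop): stack=[3,3,3,19] mem=[0,0,0,16]
After op 11 (pop): stack=[3,3,3] mem=[0,0,0,16]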